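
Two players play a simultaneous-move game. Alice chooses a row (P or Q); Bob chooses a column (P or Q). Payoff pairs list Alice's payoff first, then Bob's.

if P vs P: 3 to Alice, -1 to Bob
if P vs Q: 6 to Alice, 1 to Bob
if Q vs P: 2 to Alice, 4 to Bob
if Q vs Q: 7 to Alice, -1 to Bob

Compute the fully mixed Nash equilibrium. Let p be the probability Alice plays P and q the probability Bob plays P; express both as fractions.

Each player's mixing probability is pinned down by making the *other* player indifferent.
Bob indifferent between P and Q: p·(-1) + (1−p)·4 = p·1 + (1−p)·(-1) ⟹ 4 + (-5)p = (-1) + 2p ⟹ p = 5/7.
Alice indifferent between P and Q: q·3 + (1−q)·6 = q·2 + (1−q)·7 ⟹ 6 + (-3)q = 7 + (-5)q ⟹ q = 1/2.

p = 5/7, q = 1/2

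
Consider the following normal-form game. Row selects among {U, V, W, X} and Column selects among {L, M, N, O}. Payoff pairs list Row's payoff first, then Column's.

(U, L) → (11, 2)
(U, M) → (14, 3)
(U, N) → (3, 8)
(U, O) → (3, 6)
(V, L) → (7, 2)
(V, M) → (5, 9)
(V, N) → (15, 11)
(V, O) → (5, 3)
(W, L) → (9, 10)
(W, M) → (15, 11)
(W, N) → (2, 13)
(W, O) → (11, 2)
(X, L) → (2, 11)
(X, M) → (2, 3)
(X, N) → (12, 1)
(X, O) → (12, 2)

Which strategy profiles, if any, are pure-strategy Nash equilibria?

(V, N)

Check mutual best responses: a cell is a NE iff neither player can gain by unilaterally deviating.
Row's best responses — vs L: U (payoff 11); vs M: W (payoff 15); vs N: V (payoff 15); vs O: X (payoff 12).
Column's best responses — vs U: N (payoff 8); vs V: N (payoff 11); vs W: N (payoff 13); vs X: L (payoff 11).
The only mutual best response is (V, N); neither player gains by switching there.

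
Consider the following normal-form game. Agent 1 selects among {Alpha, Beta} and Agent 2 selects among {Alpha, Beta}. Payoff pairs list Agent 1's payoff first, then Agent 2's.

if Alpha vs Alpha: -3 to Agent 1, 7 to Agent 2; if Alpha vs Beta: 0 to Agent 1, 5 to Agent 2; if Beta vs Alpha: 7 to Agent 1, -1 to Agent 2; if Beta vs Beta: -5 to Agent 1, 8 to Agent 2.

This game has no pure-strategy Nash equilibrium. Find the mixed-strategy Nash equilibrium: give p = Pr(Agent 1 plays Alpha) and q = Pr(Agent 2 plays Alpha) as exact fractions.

Each player's mixing probability is pinned down by making the *other* player indifferent.
Agent 2 indifferent between Alpha and Beta: p·7 + (1−p)·(-1) = p·5 + (1−p)·8 ⟹ (-1) + 8p = 8 + (-3)p ⟹ p = 9/11.
Agent 1 indifferent between Alpha and Beta: q·(-3) + (1−q)·0 = q·7 + (1−q)·(-5) ⟹ 0 + (-3)q = (-5) + 12q ⟹ q = 1/3.

p = 9/11, q = 1/3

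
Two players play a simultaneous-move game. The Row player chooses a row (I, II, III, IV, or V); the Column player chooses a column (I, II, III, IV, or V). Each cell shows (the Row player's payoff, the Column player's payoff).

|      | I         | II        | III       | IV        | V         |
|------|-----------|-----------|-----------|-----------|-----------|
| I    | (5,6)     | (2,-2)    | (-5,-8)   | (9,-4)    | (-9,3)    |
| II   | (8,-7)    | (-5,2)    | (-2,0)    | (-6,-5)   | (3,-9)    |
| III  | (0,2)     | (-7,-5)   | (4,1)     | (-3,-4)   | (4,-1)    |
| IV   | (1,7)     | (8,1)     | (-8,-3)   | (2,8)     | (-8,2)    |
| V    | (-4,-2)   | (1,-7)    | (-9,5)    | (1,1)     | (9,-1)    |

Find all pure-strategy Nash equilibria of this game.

Check mutual best responses: a cell is a NE iff neither player can gain by unilaterally deviating.
The Row player's best responses — vs I: II (payoff 8); vs II: IV (payoff 8); vs III: III (payoff 4); vs IV: I (payoff 9); vs V: V (payoff 9).
The Column player's best responses — vs I: I (payoff 6); vs II: II (payoff 2); vs III: I (payoff 2); vs IV: IV (payoff 8); vs V: III (payoff 5).
No cell has both players best-responding. For instance, the Row player's best reply to IV is I, but against I the Column player prefers I over IV.

There is no pure-strategy Nash equilibrium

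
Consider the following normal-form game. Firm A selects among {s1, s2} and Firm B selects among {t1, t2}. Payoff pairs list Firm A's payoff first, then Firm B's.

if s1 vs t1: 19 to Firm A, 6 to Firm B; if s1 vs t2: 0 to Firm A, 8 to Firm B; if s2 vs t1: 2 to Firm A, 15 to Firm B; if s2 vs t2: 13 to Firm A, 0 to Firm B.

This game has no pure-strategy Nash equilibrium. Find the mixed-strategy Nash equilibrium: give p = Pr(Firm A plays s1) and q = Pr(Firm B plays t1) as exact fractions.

p = 15/17, q = 13/30

Each player's mixing probability is pinned down by making the *other* player indifferent.
Firm B indifferent between t1 and t2: p·6 + (1−p)·15 = p·8 + (1−p)·0 ⟹ 15 + (-9)p = 0 + 8p ⟹ p = 15/17.
Firm A indifferent between s1 and s2: q·19 + (1−q)·0 = q·2 + (1−q)·13 ⟹ 0 + 19q = 13 + (-11)q ⟹ q = 13/30.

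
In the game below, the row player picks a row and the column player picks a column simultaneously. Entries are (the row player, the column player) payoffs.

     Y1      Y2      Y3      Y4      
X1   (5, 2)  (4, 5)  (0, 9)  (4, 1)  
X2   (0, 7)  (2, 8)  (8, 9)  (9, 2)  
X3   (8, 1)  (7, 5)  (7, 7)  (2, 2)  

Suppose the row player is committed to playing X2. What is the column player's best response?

With the row player fixed at X2, the column player's payoffs are: Y1 → 7, Y2 → 8, Y3 → 9, Y4 → 2.
The maximum is 9, achieved by Y3.

Y3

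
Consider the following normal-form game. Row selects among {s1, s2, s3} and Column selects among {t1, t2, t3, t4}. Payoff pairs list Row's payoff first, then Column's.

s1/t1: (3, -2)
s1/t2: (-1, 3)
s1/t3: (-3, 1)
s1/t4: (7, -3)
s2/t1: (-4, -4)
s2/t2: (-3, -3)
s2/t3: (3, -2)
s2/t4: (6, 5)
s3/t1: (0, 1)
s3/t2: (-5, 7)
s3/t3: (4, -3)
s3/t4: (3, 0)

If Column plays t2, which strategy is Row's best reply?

With Column fixed at t2, Row's payoffs are: s1 → -1, s2 → -3, s3 → -5.
The maximum is -1, achieved by s1.

s1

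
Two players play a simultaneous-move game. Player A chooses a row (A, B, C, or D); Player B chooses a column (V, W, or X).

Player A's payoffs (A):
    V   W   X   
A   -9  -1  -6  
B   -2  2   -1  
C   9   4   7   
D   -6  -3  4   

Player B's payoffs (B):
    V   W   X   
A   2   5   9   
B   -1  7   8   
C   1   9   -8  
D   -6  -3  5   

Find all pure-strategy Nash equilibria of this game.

Find each player's best response to every opponent strategy; NE are the intersections.
Player A's best responses — vs V: C (payoff 9); vs W: C (payoff 4); vs X: C (payoff 7).
Player B's best responses — vs A: X (payoff 9); vs B: X (payoff 8); vs C: W (payoff 9); vs D: X (payoff 5).
The only mutual best response is (C, W); neither player gains by switching there.

(C, W)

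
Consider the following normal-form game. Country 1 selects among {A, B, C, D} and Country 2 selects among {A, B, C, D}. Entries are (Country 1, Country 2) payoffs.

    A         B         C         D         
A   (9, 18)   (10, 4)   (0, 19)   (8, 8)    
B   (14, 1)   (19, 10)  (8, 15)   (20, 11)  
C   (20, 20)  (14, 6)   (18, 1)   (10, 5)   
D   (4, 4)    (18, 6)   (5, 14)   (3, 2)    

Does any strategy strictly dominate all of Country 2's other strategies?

No strictly dominant strategy

Check whether one of Country 2's strategies beats all alternatives regardless of what the opponent does.
A is not dominant: against A, C gives 19 > 18.
B is not dominant: against A, A gives 18 > 4.
C is not dominant: against C, A gives 20 > 1.
D is not dominant: against A, A gives 18 > 8.
No single strategy is best against every opponent action.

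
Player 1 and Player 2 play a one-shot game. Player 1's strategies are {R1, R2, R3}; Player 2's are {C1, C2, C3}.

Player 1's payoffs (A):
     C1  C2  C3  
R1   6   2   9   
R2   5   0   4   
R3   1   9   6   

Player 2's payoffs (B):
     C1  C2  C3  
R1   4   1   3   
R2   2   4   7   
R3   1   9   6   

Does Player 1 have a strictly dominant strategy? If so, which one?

No strictly dominant strategy

Check whether one of Player 1's strategies beats all alternatives regardless of what the opponent does.
R1 is not dominant: against C2, R3 gives 9 > 2.
R2 is not dominant: against C1, R1 gives 6 > 5.
R3 is not dominant: against C1, R1 gives 6 > 1.
No single strategy is best against every opponent action.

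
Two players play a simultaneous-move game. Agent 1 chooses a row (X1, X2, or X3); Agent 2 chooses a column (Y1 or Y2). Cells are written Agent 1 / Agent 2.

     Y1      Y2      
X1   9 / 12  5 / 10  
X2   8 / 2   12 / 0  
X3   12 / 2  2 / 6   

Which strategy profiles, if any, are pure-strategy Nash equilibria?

None

Check mutual best responses: a cell is a NE iff neither player can gain by unilaterally deviating.
Agent 1's best responses — vs Y1: X3 (payoff 12); vs Y2: X2 (payoff 12).
Agent 2's best responses — vs X1: Y1 (payoff 12); vs X2: Y1 (payoff 2); vs X3: Y2 (payoff 6).
No cell has both players best-responding. For instance, Agent 1's best reply to Y1 is X3, but against X3 Agent 2 prefers Y2 over Y1.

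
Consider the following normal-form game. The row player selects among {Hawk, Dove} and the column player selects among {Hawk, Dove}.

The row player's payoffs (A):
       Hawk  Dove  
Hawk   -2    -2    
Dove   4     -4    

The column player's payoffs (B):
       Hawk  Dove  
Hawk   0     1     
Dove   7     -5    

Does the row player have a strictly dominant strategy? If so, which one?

A strategy is strictly dominant if it gives the row player a strictly higher payoff than every other strategy, against every choice by the opponent.
Hawk is not dominant: against Hawk, Dove gives 4 > -2.
Dove is not dominant: against Dove, Hawk gives -2 > -4.
No single strategy is best against every opponent action.

None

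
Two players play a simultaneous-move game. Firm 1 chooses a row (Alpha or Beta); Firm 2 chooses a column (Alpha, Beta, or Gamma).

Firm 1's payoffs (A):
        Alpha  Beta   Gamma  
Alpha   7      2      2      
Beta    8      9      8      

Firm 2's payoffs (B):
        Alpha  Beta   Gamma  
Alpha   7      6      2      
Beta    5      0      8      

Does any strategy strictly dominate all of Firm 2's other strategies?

A strategy is strictly dominant if it gives Firm 2 a strictly higher payoff than every other strategy, against every choice by the opponent.
Alpha is not dominant: against Beta, Gamma gives 8 > 5.
Beta is not dominant: against Alpha, Alpha gives 7 > 6.
Gamma is not dominant: against Alpha, Alpha gives 7 > 2.
No single strategy is best against every opponent action.

No strictly dominant strategy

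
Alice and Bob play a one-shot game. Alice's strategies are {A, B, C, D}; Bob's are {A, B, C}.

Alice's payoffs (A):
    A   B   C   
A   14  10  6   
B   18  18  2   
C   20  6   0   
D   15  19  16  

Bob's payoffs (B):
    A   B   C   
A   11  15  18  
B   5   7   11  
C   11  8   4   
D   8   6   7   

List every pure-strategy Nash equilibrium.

Check mutual best responses: a cell is a NE iff neither player can gain by unilaterally deviating.
Alice's best responses — vs A: C (payoff 20); vs B: D (payoff 19); vs C: D (payoff 16).
Bob's best responses — vs A: C (payoff 18); vs B: C (payoff 11); vs C: A (payoff 11); vs D: A (payoff 8).
The only mutual best response is (C, A); neither player gains by switching there.

(C, A)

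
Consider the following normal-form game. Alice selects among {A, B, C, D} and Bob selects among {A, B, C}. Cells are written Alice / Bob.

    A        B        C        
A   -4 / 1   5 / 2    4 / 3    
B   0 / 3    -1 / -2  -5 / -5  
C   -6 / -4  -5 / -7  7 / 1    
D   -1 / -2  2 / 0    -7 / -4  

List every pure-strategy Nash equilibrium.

Check mutual best responses: a cell is a NE iff neither player can gain by unilaterally deviating.
Alice's best responses — vs A: B (payoff 0); vs B: A (payoff 5); vs C: C (payoff 7).
Bob's best responses — vs A: C (payoff 3); vs B: A (payoff 3); vs C: C (payoff 1); vs D: B (payoff 0).
Mutual best responses occur at (B, A) and (C, C); at each, neither player gains by switching.

(B, A) and (C, C)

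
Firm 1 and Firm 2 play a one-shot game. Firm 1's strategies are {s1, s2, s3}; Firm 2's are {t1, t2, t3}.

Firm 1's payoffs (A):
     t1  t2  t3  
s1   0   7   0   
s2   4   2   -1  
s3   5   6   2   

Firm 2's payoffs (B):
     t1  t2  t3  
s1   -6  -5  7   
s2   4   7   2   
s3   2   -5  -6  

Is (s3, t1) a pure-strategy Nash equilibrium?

Yes

Holding Firm 2 at t1: Firm 1 gets 5 from s3, versus 0 from s1, 4 from s2. No profitable deviation for Firm 1.
Holding Firm 1 at s3: Firm 2 gets 2 from t1, versus -5 from t2, -6 from t3. No profitable deviation for Firm 2 either.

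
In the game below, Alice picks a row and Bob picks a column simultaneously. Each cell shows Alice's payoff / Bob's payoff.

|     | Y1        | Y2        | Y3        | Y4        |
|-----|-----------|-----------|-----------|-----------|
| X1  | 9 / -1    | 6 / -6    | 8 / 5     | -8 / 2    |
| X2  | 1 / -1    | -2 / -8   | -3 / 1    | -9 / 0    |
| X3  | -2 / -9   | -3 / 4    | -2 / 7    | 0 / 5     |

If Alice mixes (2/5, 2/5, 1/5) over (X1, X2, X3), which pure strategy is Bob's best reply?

Y3

Compute Bob's expected payoff from each pure strategy against the given mix.
Y1: (2/5)·(-1) + (2/5)·(-1) + (1/5)·(-9) = -13/5
Y2: (2/5)·(-6) + (2/5)·(-8) + (1/5)·4 = -24/5
Y3: (2/5)·5 + (2/5)·1 + (1/5)·7 = 19/5
Y4: (2/5)·2 + (2/5)·0 + (1/5)·5 = 9/5
Highest expected payoff is 19/5, from Y3.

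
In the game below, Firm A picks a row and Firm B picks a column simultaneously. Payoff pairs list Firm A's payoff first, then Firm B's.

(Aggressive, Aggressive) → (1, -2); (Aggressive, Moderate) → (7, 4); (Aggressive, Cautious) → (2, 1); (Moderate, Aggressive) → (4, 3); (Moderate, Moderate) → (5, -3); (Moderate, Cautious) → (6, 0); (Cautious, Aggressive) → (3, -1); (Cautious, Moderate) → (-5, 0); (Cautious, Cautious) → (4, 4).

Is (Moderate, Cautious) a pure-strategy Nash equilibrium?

Holding Firm B at Cautious: Firm A gets 6 from Moderate, versus 2 from Aggressive, 4 from Cautious. No profitable deviation for Firm A.
Holding Firm A at Moderate: Firm B gets 0 from Cautious but could get 3 by switching to Aggressive. Firm B has a profitable deviation.

No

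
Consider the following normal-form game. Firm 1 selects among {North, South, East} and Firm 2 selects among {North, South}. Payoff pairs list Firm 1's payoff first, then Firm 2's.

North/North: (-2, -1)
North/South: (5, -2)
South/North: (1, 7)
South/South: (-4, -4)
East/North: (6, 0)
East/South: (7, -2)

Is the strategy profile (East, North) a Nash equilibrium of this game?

Yes

Holding Firm 2 at North: Firm 1 gets 6 from East, versus -2 from North, 1 from South. No profitable deviation for Firm 1.
Holding Firm 1 at East: Firm 2 gets 0 from North, versus -2 from South. No profitable deviation for Firm 2 either.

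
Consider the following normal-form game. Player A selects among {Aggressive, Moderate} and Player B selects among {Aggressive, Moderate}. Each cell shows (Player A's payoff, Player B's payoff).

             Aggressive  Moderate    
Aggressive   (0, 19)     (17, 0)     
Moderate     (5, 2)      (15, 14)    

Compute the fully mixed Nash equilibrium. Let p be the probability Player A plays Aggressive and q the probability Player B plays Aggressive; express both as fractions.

p = 12/31, q = 2/7

In a mixed NE each player is indifferent between their pure strategies, so the opponent's mix sets the indifference.
Player B indifferent between Aggressive and Moderate: p·19 + (1−p)·2 = p·0 + (1−p)·14 ⟹ 2 + 17p = 14 + (-14)p ⟹ p = 12/31.
Player A indifferent between Aggressive and Moderate: q·0 + (1−q)·17 = q·5 + (1−q)·15 ⟹ 17 + (-17)q = 15 + (-10)q ⟹ q = 2/7.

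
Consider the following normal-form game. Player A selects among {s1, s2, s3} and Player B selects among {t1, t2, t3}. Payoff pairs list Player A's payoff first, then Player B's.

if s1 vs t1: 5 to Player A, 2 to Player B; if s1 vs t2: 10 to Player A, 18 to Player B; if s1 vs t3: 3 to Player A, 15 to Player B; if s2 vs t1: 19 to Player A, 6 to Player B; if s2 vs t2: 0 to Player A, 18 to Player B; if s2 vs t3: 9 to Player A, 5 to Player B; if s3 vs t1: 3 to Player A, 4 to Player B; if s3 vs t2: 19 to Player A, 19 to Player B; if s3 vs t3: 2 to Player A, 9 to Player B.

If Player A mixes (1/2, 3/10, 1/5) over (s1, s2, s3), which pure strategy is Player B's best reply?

t2

Player B's best reply maximizes expected payoff against the mix.
t1: (1/2)·2 + (3/10)·6 + (1/5)·4 = 18/5
t2: (1/2)·18 + (3/10)·18 + (1/5)·19 = 91/5
t3: (1/2)·15 + (3/10)·5 + (1/5)·9 = 54/5
Highest expected payoff is 91/5, from t2.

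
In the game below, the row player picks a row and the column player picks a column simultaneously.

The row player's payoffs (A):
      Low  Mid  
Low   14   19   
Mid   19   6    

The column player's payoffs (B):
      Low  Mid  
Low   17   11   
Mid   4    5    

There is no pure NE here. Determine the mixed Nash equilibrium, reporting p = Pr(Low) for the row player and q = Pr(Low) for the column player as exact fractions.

In a mixed NE each player is indifferent between their pure strategies, so the opponent's mix sets the indifference.
The column player indifferent between Low and Mid: p·17 + (1−p)·4 = p·11 + (1−p)·5 ⟹ 4 + 13p = 5 + 6p ⟹ p = 1/7.
The row player indifferent between Low and Mid: q·14 + (1−q)·19 = q·19 + (1−q)·6 ⟹ 19 + (-5)q = 6 + 13q ⟹ q = 13/18.

p = 1/7, q = 13/18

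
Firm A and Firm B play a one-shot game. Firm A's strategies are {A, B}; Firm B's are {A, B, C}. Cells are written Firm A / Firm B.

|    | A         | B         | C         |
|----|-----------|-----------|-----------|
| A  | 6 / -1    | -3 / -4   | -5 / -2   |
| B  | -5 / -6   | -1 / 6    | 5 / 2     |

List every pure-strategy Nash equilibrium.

A profile is a Nash equilibrium when each player is best-responding to the other.
Firm A's best responses — vs A: A (payoff 6); vs B: B (payoff -1); vs C: B (payoff 5).
Firm B's best responses — vs A: A (payoff -1); vs B: B (payoff 6).
Mutual best responses occur at (A, A) and (B, B); at each, neither player gains by switching.

(A, A) and (B, B)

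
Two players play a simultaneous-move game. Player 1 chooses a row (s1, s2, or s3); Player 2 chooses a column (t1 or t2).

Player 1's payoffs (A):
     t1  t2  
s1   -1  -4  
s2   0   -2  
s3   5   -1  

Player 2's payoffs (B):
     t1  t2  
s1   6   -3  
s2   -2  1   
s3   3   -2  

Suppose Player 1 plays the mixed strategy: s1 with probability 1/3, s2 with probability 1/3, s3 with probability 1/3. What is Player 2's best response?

Compute Player 2's expected payoff from each pure strategy against the given mix.
t1: (1/3)·6 + (1/3)·(-2) + (1/3)·3 = 7/3
t2: (1/3)·(-3) + (1/3)·1 + (1/3)·(-2) = -4/3
Highest expected payoff is 7/3, from t1.

t1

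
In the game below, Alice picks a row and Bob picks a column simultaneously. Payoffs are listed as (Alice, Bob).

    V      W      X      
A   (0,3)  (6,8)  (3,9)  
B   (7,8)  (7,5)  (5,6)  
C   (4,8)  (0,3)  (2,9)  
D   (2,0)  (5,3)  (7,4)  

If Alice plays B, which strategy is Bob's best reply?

V

With Alice fixed at B, Bob's payoffs are: V → 8, W → 5, X → 6.
The maximum is 8, achieved by V.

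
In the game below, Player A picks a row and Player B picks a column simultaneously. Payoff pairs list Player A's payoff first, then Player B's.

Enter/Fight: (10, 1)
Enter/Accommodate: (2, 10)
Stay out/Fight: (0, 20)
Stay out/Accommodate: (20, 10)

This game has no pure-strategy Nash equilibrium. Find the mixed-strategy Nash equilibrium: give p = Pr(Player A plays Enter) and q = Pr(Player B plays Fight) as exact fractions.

Each player's mixing probability is pinned down by making the *other* player indifferent.
Player B indifferent between Fight and Accommodate: p·1 + (1−p)·20 = p·10 + (1−p)·10 ⟹ 20 + (-19)p = 10 + 0p ⟹ p = 10/19.
Player A indifferent between Enter and Stay out: q·10 + (1−q)·2 = q·0 + (1−q)·20 ⟹ 2 + 8q = 20 + (-20)q ⟹ q = 9/14.

p = 10/19, q = 9/14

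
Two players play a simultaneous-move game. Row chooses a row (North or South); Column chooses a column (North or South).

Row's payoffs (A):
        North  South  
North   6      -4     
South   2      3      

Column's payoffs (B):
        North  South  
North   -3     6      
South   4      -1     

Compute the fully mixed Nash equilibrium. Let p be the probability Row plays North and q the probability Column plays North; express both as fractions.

p = 5/14, q = 7/11

In a mixed NE each player is indifferent between their pure strategies, so the opponent's mix sets the indifference.
Column indifferent between North and South: p·(-3) + (1−p)·4 = p·6 + (1−p)·(-1) ⟹ 4 + (-7)p = (-1) + 7p ⟹ p = 5/14.
Row indifferent between North and South: q·6 + (1−q)·(-4) = q·2 + (1−q)·3 ⟹ (-4) + 10q = 3 + (-1)q ⟹ q = 7/11.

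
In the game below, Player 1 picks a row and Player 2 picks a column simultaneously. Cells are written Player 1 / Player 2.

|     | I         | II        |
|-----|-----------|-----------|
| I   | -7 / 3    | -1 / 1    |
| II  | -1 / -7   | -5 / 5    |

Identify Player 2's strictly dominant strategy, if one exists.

Check whether one of Player 2's strategies beats all alternatives regardless of what the opponent does.
I is not dominant: against II, II gives 5 > -7.
II is not dominant: against I, I gives 3 > 1.
No single strategy is best against every opponent action.

No strictly dominant strategy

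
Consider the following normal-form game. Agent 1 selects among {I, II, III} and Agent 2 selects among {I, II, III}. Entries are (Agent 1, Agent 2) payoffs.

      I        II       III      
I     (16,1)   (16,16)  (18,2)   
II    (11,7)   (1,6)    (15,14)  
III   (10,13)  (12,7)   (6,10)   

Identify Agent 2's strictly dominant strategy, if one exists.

Check whether one of Agent 2's strategies beats all alternatives regardless of what the opponent does.
I is not dominant: against I, II gives 16 > 1.
II is not dominant: against II, I gives 7 > 6.
III is not dominant: against I, II gives 16 > 2.
No single strategy is best against every opponent action.

None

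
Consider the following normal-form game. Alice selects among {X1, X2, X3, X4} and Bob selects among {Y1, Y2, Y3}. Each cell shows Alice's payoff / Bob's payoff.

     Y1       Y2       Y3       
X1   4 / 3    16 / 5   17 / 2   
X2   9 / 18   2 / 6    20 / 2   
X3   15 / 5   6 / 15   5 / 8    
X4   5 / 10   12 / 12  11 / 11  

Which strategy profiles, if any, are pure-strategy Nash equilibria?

(X1, Y2)

A profile is a Nash equilibrium when each player is best-responding to the other.
Alice's best responses — vs Y1: X3 (payoff 15); vs Y2: X1 (payoff 16); vs Y3: X2 (payoff 20).
Bob's best responses — vs X1: Y2 (payoff 5); vs X2: Y1 (payoff 18); vs X3: Y2 (payoff 15); vs X4: Y2 (payoff 12).
The only mutual best response is (X1, Y2); neither player gains by switching there.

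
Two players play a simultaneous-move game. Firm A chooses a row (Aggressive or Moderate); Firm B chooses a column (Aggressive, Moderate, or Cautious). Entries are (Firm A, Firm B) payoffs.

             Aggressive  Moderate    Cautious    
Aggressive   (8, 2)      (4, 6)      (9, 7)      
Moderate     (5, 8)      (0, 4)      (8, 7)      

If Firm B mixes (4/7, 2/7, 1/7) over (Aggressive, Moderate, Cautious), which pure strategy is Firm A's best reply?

Aggressive

Compute Firm A's expected payoff from each pure strategy against the given mix.
Aggressive: (4/7)·8 + (2/7)·4 + (1/7)·9 = 7
Moderate: (4/7)·5 + (2/7)·0 + (1/7)·8 = 4
Highest expected payoff is 7, from Aggressive.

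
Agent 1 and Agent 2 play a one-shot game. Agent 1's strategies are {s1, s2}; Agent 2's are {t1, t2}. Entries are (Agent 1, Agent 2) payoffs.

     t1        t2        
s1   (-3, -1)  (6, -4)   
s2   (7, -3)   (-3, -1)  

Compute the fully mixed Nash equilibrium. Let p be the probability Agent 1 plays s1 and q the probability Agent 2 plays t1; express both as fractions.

In a mixed NE each player is indifferent between their pure strategies, so the opponent's mix sets the indifference.
Agent 2 indifferent between t1 and t2: p·(-1) + (1−p)·(-3) = p·(-4) + (1−p)·(-1) ⟹ (-3) + 2p = (-1) + (-3)p ⟹ p = 2/5.
Agent 1 indifferent between s1 and s2: q·(-3) + (1−q)·6 = q·7 + (1−q)·(-3) ⟹ 6 + (-9)q = (-3) + 10q ⟹ q = 9/19.

p = 2/5, q = 9/19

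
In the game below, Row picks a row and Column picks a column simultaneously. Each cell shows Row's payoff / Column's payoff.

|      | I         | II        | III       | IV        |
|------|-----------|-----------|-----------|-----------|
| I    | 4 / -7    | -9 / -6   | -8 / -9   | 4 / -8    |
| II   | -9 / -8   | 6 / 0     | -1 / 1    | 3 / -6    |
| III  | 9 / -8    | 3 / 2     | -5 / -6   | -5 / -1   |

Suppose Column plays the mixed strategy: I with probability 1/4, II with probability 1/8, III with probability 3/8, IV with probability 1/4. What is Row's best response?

Compute Row's expected payoff from each pure strategy against the given mix.
I: (1/4)·4 + (1/8)·(-9) + (3/8)·(-8) + (1/4)·4 = -17/8
II: (1/4)·(-9) + (1/8)·6 + (3/8)·(-1) + (1/4)·3 = -9/8
III: (1/4)·9 + (1/8)·3 + (3/8)·(-5) + (1/4)·(-5) = -1/2
Highest expected payoff is -1/2, from III.

III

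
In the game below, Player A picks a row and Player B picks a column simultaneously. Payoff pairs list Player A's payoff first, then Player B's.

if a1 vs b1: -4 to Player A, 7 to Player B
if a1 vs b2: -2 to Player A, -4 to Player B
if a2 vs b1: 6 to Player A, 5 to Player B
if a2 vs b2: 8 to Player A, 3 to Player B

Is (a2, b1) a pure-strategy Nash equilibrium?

Yes

Holding Player B at b1: Player A gets 6 from a2, versus -4 from a1. No profitable deviation for Player A.
Holding Player A at a2: Player B gets 5 from b1, versus 3 from b2. No profitable deviation for Player B either.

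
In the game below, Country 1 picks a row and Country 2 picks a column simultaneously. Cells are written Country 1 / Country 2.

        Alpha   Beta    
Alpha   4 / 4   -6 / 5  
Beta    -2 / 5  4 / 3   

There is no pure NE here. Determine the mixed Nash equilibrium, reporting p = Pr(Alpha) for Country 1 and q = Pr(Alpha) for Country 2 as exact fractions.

Each player's mixing probability is pinned down by making the *other* player indifferent.
Country 2 indifferent between Alpha and Beta: p·4 + (1−p)·5 = p·5 + (1−p)·3 ⟹ 5 + (-1)p = 3 + 2p ⟹ p = 2/3.
Country 1 indifferent between Alpha and Beta: q·4 + (1−q)·(-6) = q·(-2) + (1−q)·4 ⟹ (-6) + 10q = 4 + (-6)q ⟹ q = 5/8.

p = 2/3, q = 5/8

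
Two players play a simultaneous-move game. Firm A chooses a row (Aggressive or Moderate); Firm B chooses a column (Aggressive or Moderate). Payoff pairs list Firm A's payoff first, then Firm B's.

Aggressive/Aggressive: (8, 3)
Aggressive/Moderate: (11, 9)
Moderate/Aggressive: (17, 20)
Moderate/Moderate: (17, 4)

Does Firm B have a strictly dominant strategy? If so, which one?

No strictly dominant strategy

Check whether one of Firm B's strategies beats all alternatives regardless of what the opponent does.
Aggressive is not dominant: against Aggressive, Moderate gives 9 > 3.
Moderate is not dominant: against Moderate, Aggressive gives 20 > 4.
No single strategy is best against every opponent action.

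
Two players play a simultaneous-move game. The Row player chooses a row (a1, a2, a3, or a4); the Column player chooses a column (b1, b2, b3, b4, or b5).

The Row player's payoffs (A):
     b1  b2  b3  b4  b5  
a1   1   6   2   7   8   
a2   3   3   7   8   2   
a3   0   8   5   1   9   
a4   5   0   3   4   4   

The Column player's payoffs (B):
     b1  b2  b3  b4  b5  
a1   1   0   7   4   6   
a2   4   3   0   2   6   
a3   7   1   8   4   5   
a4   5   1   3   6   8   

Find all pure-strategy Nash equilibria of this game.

None

A profile is a Nash equilibrium when each player is best-responding to the other.
The Row player's best responses — vs b1: a4 (payoff 5); vs b2: a3 (payoff 8); vs b3: a2 (payoff 7); vs b4: a2 (payoff 8); vs b5: a3 (payoff 9).
The Column player's best responses — vs a1: b3 (payoff 7); vs a2: b5 (payoff 6); vs a3: b3 (payoff 8); vs a4: b5 (payoff 8).
No cell has both players best-responding. For instance, the Row player's best reply to b1 is a4, but against a4 the Column player prefers b5 over b1.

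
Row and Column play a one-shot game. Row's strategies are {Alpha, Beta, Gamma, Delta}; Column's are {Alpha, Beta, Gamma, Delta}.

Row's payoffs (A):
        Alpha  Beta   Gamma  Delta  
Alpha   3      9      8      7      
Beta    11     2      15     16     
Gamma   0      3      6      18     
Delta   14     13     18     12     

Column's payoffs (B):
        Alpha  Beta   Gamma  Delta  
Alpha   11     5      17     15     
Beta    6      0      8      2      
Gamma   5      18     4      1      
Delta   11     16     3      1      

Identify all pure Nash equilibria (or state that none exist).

A profile is a Nash equilibrium when each player is best-responding to the other.
Row's best responses — vs Alpha: Delta (payoff 14); vs Beta: Delta (payoff 13); vs Gamma: Delta (payoff 18); vs Delta: Gamma (payoff 18).
Column's best responses — vs Alpha: Gamma (payoff 17); vs Beta: Gamma (payoff 8); vs Gamma: Beta (payoff 18); vs Delta: Beta (payoff 16).
The only mutual best response is (Delta, Beta); neither player gains by switching there.

(Delta, Beta)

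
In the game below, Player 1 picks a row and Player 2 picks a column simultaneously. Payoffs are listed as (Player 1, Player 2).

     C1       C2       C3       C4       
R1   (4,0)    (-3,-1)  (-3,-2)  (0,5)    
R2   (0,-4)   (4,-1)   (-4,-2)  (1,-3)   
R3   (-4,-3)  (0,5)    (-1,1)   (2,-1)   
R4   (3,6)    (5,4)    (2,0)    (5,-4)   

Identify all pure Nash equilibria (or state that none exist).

A profile is a Nash equilibrium when each player is best-responding to the other.
Player 1's best responses — vs C1: R1 (payoff 4); vs C2: R4 (payoff 5); vs C3: R4 (payoff 2); vs C4: R4 (payoff 5).
Player 2's best responses — vs R1: C4 (payoff 5); vs R2: C2 (payoff -1); vs R3: C2 (payoff 5); vs R4: C1 (payoff 6).
No cell has both players best-responding. For instance, Player 1's best reply to C1 is R1, but against R1 Player 2 prefers C4 over C1.

None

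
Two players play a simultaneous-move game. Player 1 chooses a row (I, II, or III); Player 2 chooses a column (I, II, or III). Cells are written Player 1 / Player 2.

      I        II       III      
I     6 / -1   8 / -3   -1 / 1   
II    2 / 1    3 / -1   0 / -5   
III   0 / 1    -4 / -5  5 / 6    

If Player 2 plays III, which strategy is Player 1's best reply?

III

With Player 2 fixed at III, Player 1's payoffs are: I → -1, II → 0, III → 5.
The maximum is 5, achieved by III.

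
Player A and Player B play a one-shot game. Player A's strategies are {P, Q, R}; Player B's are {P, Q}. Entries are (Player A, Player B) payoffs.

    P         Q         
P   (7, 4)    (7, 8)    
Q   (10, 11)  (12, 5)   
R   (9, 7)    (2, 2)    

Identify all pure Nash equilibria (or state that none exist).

Check mutual best responses: a cell is a NE iff neither player can gain by unilaterally deviating.
Player A's best responses — vs P: Q (payoff 10); vs Q: Q (payoff 12).
Player B's best responses — vs P: Q (payoff 8); vs Q: P (payoff 11); vs R: P (payoff 7).
The only mutual best response is (Q, P); neither player gains by switching there.

(Q, P)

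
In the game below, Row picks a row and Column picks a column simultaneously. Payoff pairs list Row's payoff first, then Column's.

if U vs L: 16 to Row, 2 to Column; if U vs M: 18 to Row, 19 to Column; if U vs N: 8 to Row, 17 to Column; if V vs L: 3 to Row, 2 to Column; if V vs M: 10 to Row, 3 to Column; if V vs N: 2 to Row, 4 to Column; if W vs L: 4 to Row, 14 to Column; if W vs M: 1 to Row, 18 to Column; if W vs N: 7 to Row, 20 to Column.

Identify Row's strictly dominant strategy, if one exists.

U

Check whether one of Row's strategies beats all alternatives regardless of what the opponent does.
U strictly dominates: vs L: 16 > each of {3, 4}; vs M: 18 > each of {10, 1}; vs N: 8 > each of {2, 7}.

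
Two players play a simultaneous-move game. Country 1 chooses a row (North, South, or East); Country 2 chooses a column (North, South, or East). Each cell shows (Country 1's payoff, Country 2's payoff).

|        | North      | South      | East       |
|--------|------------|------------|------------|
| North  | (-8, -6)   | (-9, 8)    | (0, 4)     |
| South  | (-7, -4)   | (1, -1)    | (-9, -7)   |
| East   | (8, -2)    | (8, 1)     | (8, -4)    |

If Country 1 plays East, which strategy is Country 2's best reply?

South

With Country 1 fixed at East, Country 2's payoffs are: North → -2, South → 1, East → -4.
The maximum is 1, achieved by South.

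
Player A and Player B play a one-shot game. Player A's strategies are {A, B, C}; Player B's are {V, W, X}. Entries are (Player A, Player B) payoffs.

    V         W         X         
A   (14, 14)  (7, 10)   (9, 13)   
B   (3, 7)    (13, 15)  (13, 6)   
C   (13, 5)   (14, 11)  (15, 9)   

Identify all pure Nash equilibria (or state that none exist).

Find each player's best response to every opponent strategy; NE are the intersections.
Player A's best responses — vs V: A (payoff 14); vs W: C (payoff 14); vs X: C (payoff 15).
Player B's best responses — vs A: V (payoff 14); vs B: W (payoff 15); vs C: W (payoff 11).
Mutual best responses occur at (A, V) and (C, W); at each, neither player gains by switching.

(A, V) and (C, W)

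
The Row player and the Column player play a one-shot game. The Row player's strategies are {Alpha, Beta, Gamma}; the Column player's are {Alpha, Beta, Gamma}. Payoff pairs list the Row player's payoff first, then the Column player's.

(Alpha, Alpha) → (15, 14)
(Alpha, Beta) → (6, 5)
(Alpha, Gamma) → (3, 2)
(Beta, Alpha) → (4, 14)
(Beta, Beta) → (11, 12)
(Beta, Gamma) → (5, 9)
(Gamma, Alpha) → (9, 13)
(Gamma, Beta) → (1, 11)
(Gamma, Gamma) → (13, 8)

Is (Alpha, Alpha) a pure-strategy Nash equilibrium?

Yes

Holding the Column player at Alpha: the Row player gets 15 from Alpha, versus 4 from Beta, 9 from Gamma. No profitable deviation for the Row player.
Holding the Row player at Alpha: the Column player gets 14 from Alpha, versus 5 from Beta, 2 from Gamma. No profitable deviation for the Column player either.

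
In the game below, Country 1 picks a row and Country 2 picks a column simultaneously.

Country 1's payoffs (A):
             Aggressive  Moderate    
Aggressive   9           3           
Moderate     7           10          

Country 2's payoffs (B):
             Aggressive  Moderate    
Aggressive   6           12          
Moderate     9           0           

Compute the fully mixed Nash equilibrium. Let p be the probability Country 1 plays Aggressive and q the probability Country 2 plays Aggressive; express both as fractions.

p = 3/5, q = 7/9

In a mixed NE each player is indifferent between their pure strategies, so the opponent's mix sets the indifference.
Country 2 indifferent between Aggressive and Moderate: p·6 + (1−p)·9 = p·12 + (1−p)·0 ⟹ 9 + (-3)p = 0 + 12p ⟹ p = 3/5.
Country 1 indifferent between Aggressive and Moderate: q·9 + (1−q)·3 = q·7 + (1−q)·10 ⟹ 3 + 6q = 10 + (-3)q ⟹ q = 7/9.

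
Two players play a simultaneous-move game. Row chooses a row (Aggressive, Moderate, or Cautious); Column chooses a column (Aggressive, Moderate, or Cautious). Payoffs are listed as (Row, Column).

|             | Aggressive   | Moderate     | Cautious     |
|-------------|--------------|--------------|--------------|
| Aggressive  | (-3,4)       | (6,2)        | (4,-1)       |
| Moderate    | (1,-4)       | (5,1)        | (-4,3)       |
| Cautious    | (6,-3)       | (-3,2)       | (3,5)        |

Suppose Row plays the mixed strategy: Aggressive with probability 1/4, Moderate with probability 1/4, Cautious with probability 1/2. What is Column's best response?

Cautious

Column's best reply maximizes expected payoff against the mix.
Aggressive: (1/4)·4 + (1/4)·(-4) + (1/2)·(-3) = -3/2
Moderate: (1/4)·2 + (1/4)·1 + (1/2)·2 = 7/4
Cautious: (1/4)·(-1) + (1/4)·3 + (1/2)·5 = 3
Highest expected payoff is 3, from Cautious.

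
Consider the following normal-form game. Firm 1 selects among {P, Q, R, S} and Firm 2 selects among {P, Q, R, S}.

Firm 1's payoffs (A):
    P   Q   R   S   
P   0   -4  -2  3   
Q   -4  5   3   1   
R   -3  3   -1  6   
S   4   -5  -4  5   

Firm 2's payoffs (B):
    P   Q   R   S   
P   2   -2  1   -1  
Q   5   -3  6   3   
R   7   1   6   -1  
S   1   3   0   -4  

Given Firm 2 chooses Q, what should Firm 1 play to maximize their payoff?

Q

With Firm 2 fixed at Q, Firm 1's payoffs are: P → -4, Q → 5, R → 3, S → -5.
The maximum is 5, achieved by Q.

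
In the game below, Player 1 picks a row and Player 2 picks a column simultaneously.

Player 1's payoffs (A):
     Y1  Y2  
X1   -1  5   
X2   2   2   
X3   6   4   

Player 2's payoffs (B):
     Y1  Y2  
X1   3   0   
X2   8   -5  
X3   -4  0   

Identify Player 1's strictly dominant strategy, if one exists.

Check whether one of Player 1's strategies beats all alternatives regardless of what the opponent does.
X1 is not dominant: against Y1, X2 gives 2 > -1.
X2 is not dominant: against Y1, X3 gives 6 > 2.
X3 is not dominant: against Y2, X1 gives 5 > 4.
No single strategy is best against every opponent action.

No strictly dominant strategy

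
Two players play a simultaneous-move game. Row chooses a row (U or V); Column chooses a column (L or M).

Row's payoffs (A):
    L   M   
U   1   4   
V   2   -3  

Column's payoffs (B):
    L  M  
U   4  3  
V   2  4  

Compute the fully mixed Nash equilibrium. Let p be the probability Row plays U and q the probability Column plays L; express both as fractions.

p = 2/3, q = 7/8

Each player's mixing probability is pinned down by making the *other* player indifferent.
Column indifferent between L and M: p·4 + (1−p)·2 = p·3 + (1−p)·4 ⟹ 2 + 2p = 4 + (-1)p ⟹ p = 2/3.
Row indifferent between U and V: q·1 + (1−q)·4 = q·2 + (1−q)·(-3) ⟹ 4 + (-3)q = (-3) + 5q ⟹ q = 7/8.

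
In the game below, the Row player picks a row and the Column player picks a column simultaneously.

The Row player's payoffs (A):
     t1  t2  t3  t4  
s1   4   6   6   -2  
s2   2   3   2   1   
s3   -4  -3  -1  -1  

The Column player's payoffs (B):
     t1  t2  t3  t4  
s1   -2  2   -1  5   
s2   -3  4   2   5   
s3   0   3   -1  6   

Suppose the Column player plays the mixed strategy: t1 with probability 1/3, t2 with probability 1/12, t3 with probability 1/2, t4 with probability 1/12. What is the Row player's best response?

Compute the Row player's expected payoff from each pure strategy against the given mix.
s1: (1/3)·4 + (1/12)·6 + (1/2)·6 + (1/12)·(-2) = 14/3
s2: (1/3)·2 + (1/12)·3 + (1/2)·2 + (1/12)·1 = 2
s3: (1/3)·(-4) + (1/12)·(-3) + (1/2)·(-1) + (1/12)·(-1) = -13/6
Highest expected payoff is 14/3, from s1.

s1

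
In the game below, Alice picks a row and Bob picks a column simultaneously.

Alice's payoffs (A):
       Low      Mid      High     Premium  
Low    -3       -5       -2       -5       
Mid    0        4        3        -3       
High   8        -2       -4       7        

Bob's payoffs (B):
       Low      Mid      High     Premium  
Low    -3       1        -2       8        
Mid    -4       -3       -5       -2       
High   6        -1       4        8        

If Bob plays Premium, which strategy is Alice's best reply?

High

With Bob fixed at Premium, Alice's payoffs are: Low → -5, Mid → -3, High → 7.
The maximum is 7, achieved by High.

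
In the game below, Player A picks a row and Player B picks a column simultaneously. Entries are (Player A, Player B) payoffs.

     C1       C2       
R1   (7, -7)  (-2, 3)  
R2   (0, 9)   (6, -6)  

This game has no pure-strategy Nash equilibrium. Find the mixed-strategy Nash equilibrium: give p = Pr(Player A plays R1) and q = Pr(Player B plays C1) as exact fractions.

In a mixed NE each player is indifferent between their pure strategies, so the opponent's mix sets the indifference.
Player B indifferent between C1 and C2: p·(-7) + (1−p)·9 = p·3 + (1−p)·(-6) ⟹ 9 + (-16)p = (-6) + 9p ⟹ p = 3/5.
Player A indifferent between R1 and R2: q·7 + (1−q)·(-2) = q·0 + (1−q)·6 ⟹ (-2) + 9q = 6 + (-6)q ⟹ q = 8/15.

p = 3/5, q = 8/15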